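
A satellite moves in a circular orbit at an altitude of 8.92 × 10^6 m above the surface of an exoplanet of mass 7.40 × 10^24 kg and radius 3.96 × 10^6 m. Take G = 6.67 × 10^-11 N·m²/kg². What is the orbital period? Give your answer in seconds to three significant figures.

13100 s

r = R + h = 3.96 × 10^6 + 8.92 × 10^6 = 1.288 × 10^7 m. Gravity provides the centripetal force: G M m / r² = m v² / r ⇒ v = √(GM/r) = 6190 m/s.
T = 2πr/v = 2π × 1.288 × 10^7 / 6190 = 13070 s.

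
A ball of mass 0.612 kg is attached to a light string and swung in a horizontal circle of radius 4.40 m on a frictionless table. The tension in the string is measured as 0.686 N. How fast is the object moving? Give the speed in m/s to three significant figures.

T = m v²/r ⇒ v = √(T r / m) = √(0.686 × 4.40 / 0.612) = √4.932 = 2.221 m/s.

2.22 m/s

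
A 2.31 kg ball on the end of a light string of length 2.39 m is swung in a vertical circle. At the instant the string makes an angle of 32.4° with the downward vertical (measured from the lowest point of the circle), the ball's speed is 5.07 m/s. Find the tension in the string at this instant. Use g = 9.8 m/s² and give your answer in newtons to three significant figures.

Take the radial direction toward the centre of the circle as positive. The component of the weight along the string toward the centre is −mg cos φ (φ measured from the bottom), so Newton's second law along the string gives T − mg cos φ = m v²/r.
cos 32.4° = 0.8443, so T = m(v²/r + g cos φ) = 2.31 × ((5.07)²/2.39 + 9.8 × 0.8443) = 2.31 × (10.76 + (8.274)) = 2.31 × 19.03 = 43.96 N.

44.0 N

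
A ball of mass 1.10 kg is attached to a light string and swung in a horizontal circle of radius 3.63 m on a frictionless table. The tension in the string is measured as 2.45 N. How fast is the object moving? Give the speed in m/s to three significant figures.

T = m v²/r ⇒ v = √(T r / m) = √(2.45 × 3.63 / 1.10) = √8.085 = 2.843 m/s.

2.84 m/s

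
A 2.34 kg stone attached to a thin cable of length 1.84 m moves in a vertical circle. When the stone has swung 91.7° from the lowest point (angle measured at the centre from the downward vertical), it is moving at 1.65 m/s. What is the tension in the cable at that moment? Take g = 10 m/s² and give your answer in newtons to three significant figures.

2.77 N

Take the radial direction toward the centre of the circle as positive. The component of the weight along the string toward the centre is −mg cos φ (φ measured from the bottom), so Newton's second law along the string gives T − mg cos φ = m v²/r.
cos 91.7° = -0.02967, so T = m(v²/r + g cos φ) = 2.34 × ((1.65)²/1.84 + 10.0 × -0.02967) = 2.34 × (1.480 + (-0.2967)) = 2.34 × 1.183 = 2.768 N.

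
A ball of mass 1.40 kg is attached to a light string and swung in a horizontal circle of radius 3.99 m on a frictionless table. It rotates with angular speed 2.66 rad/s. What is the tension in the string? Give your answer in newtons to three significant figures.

39.5 N

v = ωr = 2.66 × 3.99 = 10.61 m/s.
The tension is the only horizontal force, so it supplies the full centripetal force: T = m v²/r = 1.40 × (10.61)²/3.99 = 1.40 × 112.6/3.99 = 39.52 N.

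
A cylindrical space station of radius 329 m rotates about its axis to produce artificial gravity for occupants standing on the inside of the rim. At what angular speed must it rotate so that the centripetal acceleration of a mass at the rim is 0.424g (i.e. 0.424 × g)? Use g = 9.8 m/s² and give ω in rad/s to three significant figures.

Centripetal acceleration a_c = ω²r. Setting ω²r = 0.424g:
ω = √(0.424g / r) = √(0.424 × 9.8 / 329) = √0.01263 = 0.1124 rad/s.

0.112 rad/s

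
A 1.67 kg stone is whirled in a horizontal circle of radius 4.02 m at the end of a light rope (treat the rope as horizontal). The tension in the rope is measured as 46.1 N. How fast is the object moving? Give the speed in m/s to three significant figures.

10.5 m/s

T = m v²/r ⇒ v = √(T r / m) = √(46.1 × 4.02 / 1.67) = √111.0 = 10.53 m/s.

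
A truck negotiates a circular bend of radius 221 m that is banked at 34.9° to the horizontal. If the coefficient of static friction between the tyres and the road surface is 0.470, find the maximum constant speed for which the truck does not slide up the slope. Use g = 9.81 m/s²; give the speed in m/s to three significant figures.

61.4 m/s

At the maximum speed, friction acts down the slope at its limiting value f = μN. Radially (horizontal, toward centre): N sinθ + μN cosθ = mv²/r. Vertically: N cosθ − μN sinθ = mg.
Dividing: v² = r g (sinθ + μcosθ)/(cosθ − μsinθ).
sinθ + μcosθ = 0.5721 + 0.470×0.8202 = 0.9576; cosθ − μsinθ = 0.8202 − 0.470×0.5721 = 0.5512.
v² = 221 × 9.81 × 0.9576/0.5512 = 3766 m²/s², so v = 61.37 m/s.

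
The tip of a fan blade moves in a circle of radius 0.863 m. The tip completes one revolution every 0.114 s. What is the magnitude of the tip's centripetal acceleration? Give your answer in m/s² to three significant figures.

2620 m/s²

v = 2πr/T = 2π × 0.863/0.114 = 47.56 m/s.
a_c = v²/r = (47.56)²/0.863 = 2262/0.863 = 2622 m/s².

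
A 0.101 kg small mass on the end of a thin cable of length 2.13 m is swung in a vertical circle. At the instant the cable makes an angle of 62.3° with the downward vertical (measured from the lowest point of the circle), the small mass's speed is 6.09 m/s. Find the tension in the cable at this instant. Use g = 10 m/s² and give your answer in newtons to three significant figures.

Take the radial direction toward the centre of the circle as positive. The component of the weight along the string toward the centre is −mg cos φ (φ measured from the bottom), so Newton's second law along the string gives T − mg cos φ = m v²/r.
cos 62.3° = 0.4648, so T = m(v²/r + g cos φ) = 0.101 × ((6.09)²/2.13 + 10.0 × 0.4648) = 0.101 × (17.41 + (4.648)) = 0.101 × 22.06 = 2.228 N.

2.23 N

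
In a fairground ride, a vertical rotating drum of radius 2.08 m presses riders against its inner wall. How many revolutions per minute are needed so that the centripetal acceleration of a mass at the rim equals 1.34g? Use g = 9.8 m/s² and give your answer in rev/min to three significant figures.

Require ω²r = 1.34g, so ω = √(1.34 × 9.8/2.08) = 2.513 rad/s.
In rev/min: ω × 60/(2π) = 2.513 × 60/(2π) = 23.99 rev/min.

24.0 rev/min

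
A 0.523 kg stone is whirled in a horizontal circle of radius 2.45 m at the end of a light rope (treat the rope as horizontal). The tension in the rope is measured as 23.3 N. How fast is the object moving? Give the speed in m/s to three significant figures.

T = m v²/r ⇒ v = √(T r / m) = √(23.3 × 2.45 / 0.523) = √109.1 = 10.45 m/s.

10.4 m/s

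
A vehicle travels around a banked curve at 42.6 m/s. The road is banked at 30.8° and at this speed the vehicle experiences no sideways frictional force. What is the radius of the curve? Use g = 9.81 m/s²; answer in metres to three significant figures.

310 m

Frictionless banking: tanθ = v²/(rg), so r = v²/(g tanθ).
r = (42.6)²/(9.81 × tan 30.8°) = 1815/(9.81 × 0.5961) = 1815/5.848 = 310.3 m.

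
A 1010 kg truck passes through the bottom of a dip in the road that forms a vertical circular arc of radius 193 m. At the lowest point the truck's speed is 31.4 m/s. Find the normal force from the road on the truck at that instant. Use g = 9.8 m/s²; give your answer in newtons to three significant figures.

At the lowest point, N points up (toward the centre) and the weight mg points down (away from the centre), so the net inward force is N − mg = mv²/r.
N = m(v²/r + g) = 1010 × ((31.4)²/193 + 9.8) = 1010 × (5.109 + 9.8) = 1010 × 14.91 = 15060 N.

15100 N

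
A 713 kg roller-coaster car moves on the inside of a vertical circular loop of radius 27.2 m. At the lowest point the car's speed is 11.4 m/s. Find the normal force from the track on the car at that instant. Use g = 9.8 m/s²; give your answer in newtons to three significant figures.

10400 N

At the lowest point, N points up (toward the centre) and the weight mg points down (away from the centre), so the net inward force is N − mg = mv²/r.
N = m(v²/r + g) = 713 × ((11.4)²/27.2 + 9.8) = 713 × (4.778 + 9.8) = 713 × 14.58 = 10390 N.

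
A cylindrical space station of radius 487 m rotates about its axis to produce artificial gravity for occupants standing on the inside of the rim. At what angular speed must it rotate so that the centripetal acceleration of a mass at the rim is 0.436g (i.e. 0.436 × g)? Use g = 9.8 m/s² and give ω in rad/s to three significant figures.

0.0937 rad/s

Centripetal acceleration a_c = ω²r. Setting ω²r = 0.436g:
ω = √(0.436g / r) = √(0.436 × 9.8 / 487) = √0.008774 = 0.09367 rad/s.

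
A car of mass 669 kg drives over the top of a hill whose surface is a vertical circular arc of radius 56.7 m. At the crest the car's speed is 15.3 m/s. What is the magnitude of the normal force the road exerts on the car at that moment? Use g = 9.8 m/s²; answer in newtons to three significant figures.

3790 N

At the crest the centripetal acceleration points downward (toward the centre of the arc), so mg − N = mv²/r.
N = m(g − v²/r) = 669 × (9.8 − (15.3)²/56.7) = 669 × (9.8 − 4.129) = 669 × 5.671 = 3794 N.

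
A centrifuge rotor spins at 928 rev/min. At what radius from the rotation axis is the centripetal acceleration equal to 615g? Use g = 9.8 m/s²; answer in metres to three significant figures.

ω = 928 rev/min × 2π/60 = 97.18 rad/s.
a_c = ω²r = 615g ⇒ r = 615 × 9.8 / (97.18)² = 6027/9444 = 0.6382 m.

0.638 m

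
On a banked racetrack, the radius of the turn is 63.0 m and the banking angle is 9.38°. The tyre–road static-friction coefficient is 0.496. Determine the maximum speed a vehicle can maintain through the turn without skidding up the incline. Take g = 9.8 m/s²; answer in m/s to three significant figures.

21.1 m/s

At the maximum speed, friction acts down the slope at its limiting value f = μN. Radially (horizontal, toward centre): N sinθ + μN cosθ = mv²/r. Vertically: N cosθ − μN sinθ = mg.
Dividing: v² = r g (sinθ + μcosθ)/(cosθ − μsinθ).
sinθ + μcosθ = 0.1630 + 0.496×0.9866 = 0.6523; cosθ − μsinθ = 0.9866 − 0.496×0.1630 = 0.9058.
v² = 63.0 × 9.8 × 0.6523/0.9058 = 444.7 m²/s², so v = 21.09 m/s.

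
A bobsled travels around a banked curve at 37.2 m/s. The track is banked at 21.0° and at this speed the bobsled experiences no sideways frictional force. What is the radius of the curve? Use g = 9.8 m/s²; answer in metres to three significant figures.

Frictionless banking: tanθ = v²/(rg), so r = v²/(g tanθ).
r = (37.2)²/(9.8 × tan 21.0°) = 1384/(9.8 × 0.3839) = 1384/3.762 = 367.9 m.

368 m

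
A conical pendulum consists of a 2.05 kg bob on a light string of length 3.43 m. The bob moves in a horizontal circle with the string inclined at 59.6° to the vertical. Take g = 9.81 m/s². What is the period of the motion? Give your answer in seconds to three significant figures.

2.64 s

r = L sinθ = 2.958 m. From T sinθ = mω²r and T cosθ = mg: tanθ = ω²r/g, so ω² = g tanθ / r = g/(L cosθ).
ω = √(g/(L cosθ)) = √(9.81/(3.43 × 0.5060)) = √5.652 = 2.377 rad/s.
Period = 2π/ω = 2.643 s.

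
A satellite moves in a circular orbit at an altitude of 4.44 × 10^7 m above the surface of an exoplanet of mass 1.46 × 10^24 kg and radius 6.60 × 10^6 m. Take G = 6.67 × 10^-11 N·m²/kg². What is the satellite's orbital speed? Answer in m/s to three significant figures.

1380 m/s

Orbital radius r = R + h = 6.60 × 10^6 + 4.44 × 10^7 = 5.100 × 10^7 m.
Gravity supplies the centripetal force: G M m / r² = m v² / r, so v = √(GM/r).
v = √(6.67 × 10^-11 × 1.46 × 10^24 / 5.100 × 10^7) = √(1.909 × 10^6) = 1382 m/s.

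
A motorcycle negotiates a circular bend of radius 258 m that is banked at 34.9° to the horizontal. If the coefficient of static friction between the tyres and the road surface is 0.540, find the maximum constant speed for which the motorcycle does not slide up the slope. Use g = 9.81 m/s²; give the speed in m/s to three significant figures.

70.9 m/s

At the maximum speed, friction acts down the slope at its limiting value f = μN. Radially (horizontal, toward centre): N sinθ + μN cosθ = mv²/r. Vertically: N cosθ − μN sinθ = mg.
Dividing: v² = r g (sinθ + μcosθ)/(cosθ − μsinθ).
sinθ + μcosθ = 0.5721 + 0.540×0.8202 = 1.015; cosθ − μsinθ = 0.8202 − 0.540×0.5721 = 0.5112.
v² = 258 × 9.81 × 1.015/0.5112 = 5026 m²/s², so v = 70.89 m/s.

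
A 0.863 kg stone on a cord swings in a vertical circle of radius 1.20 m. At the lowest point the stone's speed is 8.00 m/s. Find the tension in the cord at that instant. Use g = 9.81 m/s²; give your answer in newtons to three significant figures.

At the lowest point, T points up (toward the centre) and the weight mg points down (away from the centre), so the net inward force is T − mg = mv²/r.
T = m(v²/r + g) = 0.863 × ((8.00)²/1.20 + 9.81) = 0.863 × (53.33 + 9.81) = 0.863 × 63.14 = 54.49 N.

54.5 N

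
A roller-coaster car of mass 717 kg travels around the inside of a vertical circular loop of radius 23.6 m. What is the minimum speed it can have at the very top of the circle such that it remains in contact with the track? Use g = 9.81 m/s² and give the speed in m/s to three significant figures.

At the top, both weight mg and N point toward the centre: N + mg = mv²/r.
At minimum speed N → 0, so mg = mv_min²/r ⇒ v_min = √(g r) = √(9.81 × 23.6) = 15.22 m/s.

15.2 m/s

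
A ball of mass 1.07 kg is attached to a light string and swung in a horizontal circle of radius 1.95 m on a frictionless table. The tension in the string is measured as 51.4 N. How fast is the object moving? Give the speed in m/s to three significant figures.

T = m v²/r ⇒ v = √(T r / m) = √(51.4 × 1.95 / 1.07) = √93.67 = 9.678 m/s.

9.68 m/s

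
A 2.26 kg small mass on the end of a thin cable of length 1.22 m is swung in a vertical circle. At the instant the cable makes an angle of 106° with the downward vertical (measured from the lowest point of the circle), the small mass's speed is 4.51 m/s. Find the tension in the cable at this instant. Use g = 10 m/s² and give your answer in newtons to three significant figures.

31.4 N

Take the radial direction toward the centre of the circle as positive. The component of the weight along the string toward the centre is −mg cos φ (φ measured from the bottom), so Newton's second law along the string gives T − mg cos φ = m v²/r.
cos 106° = -0.2756, so T = m(v²/r + g cos φ) = 2.26 × ((4.51)²/1.22 + 10.0 × -0.2756) = 2.26 × (16.67 + (-2.756)) = 2.26 × 13.92 = 31.45 N.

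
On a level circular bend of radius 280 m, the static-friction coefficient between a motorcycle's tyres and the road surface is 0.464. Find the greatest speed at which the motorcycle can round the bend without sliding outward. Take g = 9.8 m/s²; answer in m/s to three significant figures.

35.7 m/s

Friction provides the centripetal force on a flat curve. At maximum speed it is at its limiting value: μ_s m g = m v²/r.
Mass cancels: v_max = √(μ_s g r) = √(0.464 × 9.8 × 280) = √1273 = 35.68 m/s.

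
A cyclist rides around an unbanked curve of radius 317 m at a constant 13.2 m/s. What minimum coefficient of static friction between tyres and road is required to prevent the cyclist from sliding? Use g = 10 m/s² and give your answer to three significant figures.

Friction provides the centripetal force: μ_s m g = m v²/r, so μ_s = v²/(g r) = (13.20)²/(10.0 × 317) = 174.2/3170 = 0.05497.

0.0550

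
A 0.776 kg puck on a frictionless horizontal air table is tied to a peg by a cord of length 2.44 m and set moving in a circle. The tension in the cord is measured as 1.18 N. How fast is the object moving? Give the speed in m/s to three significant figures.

1.93 m/s

T = m v²/r ⇒ v = √(T r / m) = √(1.18 × 2.44 / 0.776) = √3.710 = 1.926 m/s.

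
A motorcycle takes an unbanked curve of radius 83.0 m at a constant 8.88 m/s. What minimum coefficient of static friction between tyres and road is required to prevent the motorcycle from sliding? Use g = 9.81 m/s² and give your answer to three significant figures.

0.0968

Friction provides the centripetal force: μ_s m g = m v²/r, so μ_s = v²/(g r) = (8.880)²/(9.81 × 83.0) = 78.85/814.2 = 0.09685.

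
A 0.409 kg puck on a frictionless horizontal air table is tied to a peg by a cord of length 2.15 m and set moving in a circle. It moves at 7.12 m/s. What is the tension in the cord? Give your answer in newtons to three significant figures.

The tension is the only horizontal force, so it supplies the full centripetal force: T = m v²/r = 0.409 × (7.120)²/2.15 = 0.409 × 50.69/2.15 = 9.644 N.

9.64 N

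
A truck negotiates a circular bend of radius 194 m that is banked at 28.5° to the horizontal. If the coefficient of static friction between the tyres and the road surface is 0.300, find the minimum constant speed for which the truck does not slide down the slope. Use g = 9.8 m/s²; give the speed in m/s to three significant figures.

At the minimum speed, friction acts up the slope at its limiting value f = μN. Radially (horizontal, toward centre): N sinθ − μN cosθ = mv²/r. Vertically: N cosθ + μN sinθ = mg.
Dividing: v² = r g (sinθ − μcosθ)/(cosθ + μsinθ).
sinθ − μcosθ = 0.4772 − 0.300×0.8788 = 0.2135; cosθ + μsinθ = 0.8788 + 0.300×0.4772 = 1.022.
v² = 194 × 9.8 × 0.2135/1.022 = 397.2 m²/s², so v = 19.93 m/s.

19.9 m/s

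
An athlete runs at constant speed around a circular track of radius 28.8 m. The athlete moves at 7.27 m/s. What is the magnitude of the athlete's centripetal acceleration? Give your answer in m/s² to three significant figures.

1.84 m/s²

a_c = v²/r = (7.270)²/28.8 = 52.85/28.8 = 1.835 m/s².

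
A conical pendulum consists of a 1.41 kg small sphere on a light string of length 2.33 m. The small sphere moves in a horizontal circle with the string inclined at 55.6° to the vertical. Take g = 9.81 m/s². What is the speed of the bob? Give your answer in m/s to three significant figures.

5.25 m/s

The radius of the circle is r = L sinθ = 2.33 × sin 55.6° = 1.923 m.
Horizontally T sinθ = mv²/r and vertically T cosθ = mg, so tanθ = v²/(rg).
v = √(r g tanθ) = √(1.923 × 9.81 × 1.460) = √27.54 = 5.248 m/s.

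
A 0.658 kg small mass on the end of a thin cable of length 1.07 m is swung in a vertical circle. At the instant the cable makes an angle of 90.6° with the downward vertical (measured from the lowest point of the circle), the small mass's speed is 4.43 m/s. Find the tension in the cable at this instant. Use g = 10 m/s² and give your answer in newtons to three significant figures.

Take the radial direction toward the centre of the circle as positive. The component of the weight along the string toward the centre is −mg cos φ (φ measured from the bottom), so Newton's second law along the string gives T − mg cos φ = m v²/r.
cos 90.6° = -0.01047, so T = m(v²/r + g cos φ) = 0.658 × ((4.43)²/1.07 + 10.0 × -0.01047) = 0.658 × (18.34 + (-0.1047)) = 0.658 × 18.24 = 12.00 N.

12.0 N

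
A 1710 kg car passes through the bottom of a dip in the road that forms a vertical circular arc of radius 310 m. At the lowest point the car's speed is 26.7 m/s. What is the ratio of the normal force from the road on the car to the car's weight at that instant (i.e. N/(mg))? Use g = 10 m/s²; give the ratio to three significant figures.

1.23

At the bottom, N − mg = mv²/r, so N = m(v²/r + g) and N/(mg) = v²/(rg) + 1 = (26.7)²/(310 × 10.0) + 1 = 0.2300 + 1 = 1.230.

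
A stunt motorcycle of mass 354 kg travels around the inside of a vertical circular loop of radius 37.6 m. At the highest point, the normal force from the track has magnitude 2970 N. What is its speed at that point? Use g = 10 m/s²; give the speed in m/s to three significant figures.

26.3 m/s

At the top, N + mg = mv²/r, so v = √(r(N/m + g)) = √(37.6 × (2970/354 + 10.0)) = √(37.6 × 18.39) = √691.5 = 26.30 m/s.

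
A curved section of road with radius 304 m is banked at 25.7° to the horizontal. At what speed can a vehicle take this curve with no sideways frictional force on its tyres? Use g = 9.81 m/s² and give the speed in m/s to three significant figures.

On a frictionless banked curve, N sinθ = mv²/r and N cosθ = mg, so tanθ = v²/(rg).
v = √(r g tanθ) = √(304 × 9.81 × tan 25.7°) = √(304 × 9.81 × 0.4813) = √1435 = 37.88 m/s.

37.9 m/s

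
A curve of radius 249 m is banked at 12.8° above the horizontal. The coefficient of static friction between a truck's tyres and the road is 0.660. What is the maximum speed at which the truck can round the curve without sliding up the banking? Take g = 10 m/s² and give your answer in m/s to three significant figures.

51.0 m/s

At the maximum speed, friction acts down the slope at its limiting value f = μN. Radially (horizontal, toward centre): N sinθ + μN cosθ = mv²/r. Vertically: N cosθ − μN sinθ = mg.
Dividing: v² = r g (sinθ + μcosθ)/(cosθ − μsinθ).
sinθ + μcosθ = 0.2215 + 0.660×0.9751 = 0.8651; cosθ − μsinθ = 0.9751 − 0.660×0.2215 = 0.8289.
v² = 249 × 10.0 × 0.8651/0.8289 = 2599 m²/s², so v = 50.98 m/s.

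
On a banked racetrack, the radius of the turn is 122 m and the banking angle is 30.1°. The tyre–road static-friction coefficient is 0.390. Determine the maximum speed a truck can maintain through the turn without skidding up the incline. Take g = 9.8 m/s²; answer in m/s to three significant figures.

38.7 m/s

At the maximum speed, friction acts down the slope at its limiting value f = μN. Radially (horizontal, toward centre): N sinθ + μN cosθ = mv²/r. Vertically: N cosθ − μN sinθ = mg.
Dividing: v² = r g (sinθ + μcosθ)/(cosθ − μsinθ).
sinθ + μcosθ = 0.5015 + 0.390×0.8652 = 0.8389; cosθ − μsinθ = 0.8652 − 0.390×0.5015 = 0.6696.
v² = 122 × 9.8 × 0.8389/0.6696 = 1498 m²/s², so v = 38.70 m/s.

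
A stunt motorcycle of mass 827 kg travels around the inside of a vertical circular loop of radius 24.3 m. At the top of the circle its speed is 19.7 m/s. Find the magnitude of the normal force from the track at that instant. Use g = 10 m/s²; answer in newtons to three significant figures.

4940 N

At the top, both N and the weight mg point inward (toward the centre), so N + mg = mv²/r.
N = m(v²/r − g) = 827 × ((19.7)²/24.3 − 10.0) = 827 × (15.97 − 10.0) = 827 × 5.971 = 4938 N.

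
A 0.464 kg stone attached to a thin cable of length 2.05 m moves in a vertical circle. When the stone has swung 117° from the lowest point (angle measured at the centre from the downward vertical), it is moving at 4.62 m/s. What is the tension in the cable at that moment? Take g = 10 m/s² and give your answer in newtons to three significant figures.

2.72 N

Take the radial direction toward the centre of the circle as positive. The component of the weight along the string toward the centre is −mg cos φ (φ measured from the bottom), so Newton's second law along the string gives T − mg cos φ = m v²/r.
cos 117° = -0.4540, so T = m(v²/r + g cos φ) = 0.464 × ((4.62)²/2.05 + 10.0 × -0.4540) = 0.464 × (10.41 + (-4.540)) = 0.464 × 5.872 = 2.725 N.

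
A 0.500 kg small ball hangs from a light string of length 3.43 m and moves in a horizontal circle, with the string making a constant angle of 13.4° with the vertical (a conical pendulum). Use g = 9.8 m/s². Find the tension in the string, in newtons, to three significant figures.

5.04 N

Vertically the bob has no acceleration, so T cosθ = mg.
T = mg/cosθ = 0.500 × 9.8 / cos 13.4° = 4.900/0.9728 = 5.037 N.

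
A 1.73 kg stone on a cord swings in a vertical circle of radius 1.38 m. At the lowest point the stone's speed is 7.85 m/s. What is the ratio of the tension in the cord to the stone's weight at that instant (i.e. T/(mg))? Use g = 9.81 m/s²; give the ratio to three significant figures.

At the bottom, T − mg = mv²/r, so T = m(v²/r + g) and T/(mg) = v²/(rg) + 1 = (7.85)²/(1.38 × 9.81) + 1 = 4.552 + 1 = 5.552.

5.55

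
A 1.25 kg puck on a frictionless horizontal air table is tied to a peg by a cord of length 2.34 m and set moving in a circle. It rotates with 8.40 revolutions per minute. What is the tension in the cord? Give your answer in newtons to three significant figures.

2.26 N

ω = 8.40 rev/min × 2π/60 = 0.8796 rad/s, so v = ωr = 0.8796 × 2.34 = 2.058 m/s.
The tension is the only horizontal force, so it supplies the full centripetal force: T = m v²/r = 1.25 × (2.058)²/2.34 = 1.25 × 4.237/2.34 = 2.263 N.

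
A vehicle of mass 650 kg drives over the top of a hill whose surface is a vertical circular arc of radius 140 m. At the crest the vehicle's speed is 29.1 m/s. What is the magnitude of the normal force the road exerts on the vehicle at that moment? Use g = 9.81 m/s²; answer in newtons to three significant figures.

At the crest the centripetal acceleration points downward (toward the centre of the arc), so mg − N = mv²/r.
N = m(g − v²/r) = 650 × (9.81 − (29.1)²/140) = 650 × (9.81 − 6.049) = 650 × 3.761 = 2445 N.

2440 N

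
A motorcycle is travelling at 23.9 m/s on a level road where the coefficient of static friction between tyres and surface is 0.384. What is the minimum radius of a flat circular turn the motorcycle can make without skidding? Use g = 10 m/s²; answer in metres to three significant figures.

At the limit, μ_s m g = m v²/r, so r_min = v²/(μ_s g) = (23.9)²/(0.384 × 10.0) = 571.2/3.840 = 148.8 m.

149 m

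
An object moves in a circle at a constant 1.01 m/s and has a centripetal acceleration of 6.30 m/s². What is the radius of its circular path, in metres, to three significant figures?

a_c = v²/r ⇒ r = v²/a_c = (1.01)²/6.30 = 1.020/6.30 = 0.1619 m.

0.162 m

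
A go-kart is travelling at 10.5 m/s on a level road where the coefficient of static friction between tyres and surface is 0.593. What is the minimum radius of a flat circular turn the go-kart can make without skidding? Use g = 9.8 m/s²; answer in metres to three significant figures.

At the limit, μ_s m g = m v²/r, so r_min = v²/(μ_s g) = (10.5)²/(0.593 × 9.8) = 110.2/5.811 = 18.97 m.

19.0 m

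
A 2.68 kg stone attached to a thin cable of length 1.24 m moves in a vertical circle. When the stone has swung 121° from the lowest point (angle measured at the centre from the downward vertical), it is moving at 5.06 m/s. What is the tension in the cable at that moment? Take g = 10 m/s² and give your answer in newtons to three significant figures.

Take the radial direction toward the centre of the circle as positive. The component of the weight along the string toward the centre is −mg cos φ (φ measured from the bottom), so Newton's second law along the string gives T − mg cos φ = m v²/r.
cos 121° = -0.5150, so T = m(v²/r + g cos φ) = 2.68 × ((5.06)²/1.24 + 10.0 × -0.5150) = 2.68 × (20.65 + (-5.150)) = 2.68 × 15.50 = 41.53 N.

41.5 N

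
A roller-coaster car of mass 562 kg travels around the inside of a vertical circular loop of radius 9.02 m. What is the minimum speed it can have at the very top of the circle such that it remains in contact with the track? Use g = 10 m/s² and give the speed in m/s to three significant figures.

9.50 m/s

At the highest point the centre is directly below, so both the weight and N act inward: N + mg = mv²/r.
At minimum speed N → 0, so mg = mv_min²/r ⇒ v_min = √(g r) = √(10.0 × 9.02) = 9.497 m/s.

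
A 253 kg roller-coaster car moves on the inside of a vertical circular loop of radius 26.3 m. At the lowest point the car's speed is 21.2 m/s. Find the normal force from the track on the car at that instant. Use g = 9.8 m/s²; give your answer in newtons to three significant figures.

6800 N

At the lowest point, N points up (toward the centre) and the weight mg points down (away from the centre), so the net inward force is N − mg = mv²/r.
N = m(v²/r + g) = 253 × ((21.2)²/26.3 + 9.8) = 253 × (17.09 + 9.8) = 253 × 26.89 = 6803 N.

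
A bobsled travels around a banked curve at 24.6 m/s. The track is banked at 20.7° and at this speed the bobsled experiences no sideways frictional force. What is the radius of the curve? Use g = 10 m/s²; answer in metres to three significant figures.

160 m

Frictionless banking: tanθ = v²/(rg), so r = v²/(g tanθ).
r = (24.6)²/(10.0 × tan 20.7°) = 605.2/(10.0 × 0.3779) = 605.2/3.779 = 160.2 m.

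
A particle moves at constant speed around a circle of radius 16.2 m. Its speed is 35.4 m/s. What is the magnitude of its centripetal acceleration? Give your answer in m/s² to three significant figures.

77.4 m/s²

a_c = v²/r = (35.40)²/16.2 = 1253/16.2 = 77.36 m/s².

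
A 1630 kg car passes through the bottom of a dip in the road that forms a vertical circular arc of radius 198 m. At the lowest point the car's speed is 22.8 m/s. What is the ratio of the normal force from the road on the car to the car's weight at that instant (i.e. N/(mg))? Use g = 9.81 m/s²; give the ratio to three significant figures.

1.27

At the bottom, N − mg = mv²/r, so N = m(v²/r + g) and N/(mg) = v²/(rg) + 1 = (22.8)²/(198 × 9.81) + 1 = 0.2676 + 1 = 1.268.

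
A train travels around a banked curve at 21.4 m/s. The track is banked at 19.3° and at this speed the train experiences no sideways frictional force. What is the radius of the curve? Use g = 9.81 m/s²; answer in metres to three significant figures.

Frictionless banking: tanθ = v²/(rg), so r = v²/(g tanθ).
r = (21.4)²/(9.81 × tan 19.3°) = 458.0/(9.81 × 0.3502) = 458.0/3.435 = 133.3 m.

133 m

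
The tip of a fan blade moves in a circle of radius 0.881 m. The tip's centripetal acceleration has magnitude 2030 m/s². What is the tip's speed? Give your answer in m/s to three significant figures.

42.3 m/s

a_c = v²/r ⇒ v = √(a_c · r) = √(2030 × 0.881) = √1788 = 42.29 m/s.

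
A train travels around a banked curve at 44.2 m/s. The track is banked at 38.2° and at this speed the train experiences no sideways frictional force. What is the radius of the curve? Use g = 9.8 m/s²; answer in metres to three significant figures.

253 m

Frictionless banking: tanθ = v²/(rg), so r = v²/(g tanθ).
r = (44.2)²/(9.8 × tan 38.2°) = 1954/(9.8 × 0.7869) = 1954/7.712 = 253.3 m.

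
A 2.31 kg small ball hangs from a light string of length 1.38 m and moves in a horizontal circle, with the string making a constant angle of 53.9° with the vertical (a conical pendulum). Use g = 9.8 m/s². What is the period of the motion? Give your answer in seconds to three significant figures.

r = L sinθ = 1.115 m. From T sinθ = mω²r and T cosθ = mg: tanθ = ω²r/g, so ω² = g tanθ / r = g/(L cosθ).
ω = √(g/(L cosθ)) = √(9.8/(1.38 × 0.5892)) = √12.05 = 3.472 rad/s.
Period = 2π/ω = 1.810 s.

1.81 s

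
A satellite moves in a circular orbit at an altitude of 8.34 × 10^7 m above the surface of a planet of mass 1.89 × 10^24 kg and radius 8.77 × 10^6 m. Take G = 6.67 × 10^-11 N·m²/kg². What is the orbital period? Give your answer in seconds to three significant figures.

r = R + h = 8.77 × 10^6 + 8.34 × 10^7 = 9.217 × 10^7 m. Gravity provides the centripetal force: G M m / r² = m v² / r ⇒ v = √(GM/r) = 1169 m/s.
T = 2πr/v = 2π × 9.217 × 10^7 / 1169 = 495200 s.

495000 s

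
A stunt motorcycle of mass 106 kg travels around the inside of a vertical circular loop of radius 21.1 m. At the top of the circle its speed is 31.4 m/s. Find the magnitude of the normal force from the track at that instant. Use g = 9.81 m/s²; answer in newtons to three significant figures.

3910 N

At the top, both N and the weight mg point inward (toward the centre), so N + mg = mv²/r.
N = m(v²/r − g) = 106 × ((31.4)²/21.1 − 9.81) = 106 × (46.73 − 9.81) = 106 × 36.92 = 3913 N.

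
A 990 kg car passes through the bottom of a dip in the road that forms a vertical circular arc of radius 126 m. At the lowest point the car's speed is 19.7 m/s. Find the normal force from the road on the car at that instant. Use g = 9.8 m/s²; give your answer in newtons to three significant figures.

At the lowest point, N points up (toward the centre) and the weight mg points down (away from the centre), so the net inward force is N − mg = mv²/r.
N = m(v²/r + g) = 990 × ((19.7)²/126 + 9.8) = 990 × (3.080 + 9.8) = 990 × 12.88 = 12750 N.

12800 N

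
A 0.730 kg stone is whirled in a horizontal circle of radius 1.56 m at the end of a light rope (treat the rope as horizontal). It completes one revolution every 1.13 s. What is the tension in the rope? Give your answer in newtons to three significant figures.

v = 2πr/T = 2π × 1.56/1.13 = 8.674 m/s.
The tension is the only horizontal force, so it supplies the full centripetal force: T = m v²/r = 0.730 × (8.674)²/1.56 = 0.730 × 75.24/1.56 = 35.21 N.

35.2 N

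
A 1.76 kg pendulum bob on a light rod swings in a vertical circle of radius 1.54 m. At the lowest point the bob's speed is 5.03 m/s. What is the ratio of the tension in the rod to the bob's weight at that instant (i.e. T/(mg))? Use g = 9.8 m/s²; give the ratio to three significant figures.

2.68

At the bottom, T − mg = mv²/r, so T = m(v²/r + g) and T/(mg) = v²/(rg) + 1 = (5.03)²/(1.54 × 9.8) + 1 = 1.676 + 1 = 2.676.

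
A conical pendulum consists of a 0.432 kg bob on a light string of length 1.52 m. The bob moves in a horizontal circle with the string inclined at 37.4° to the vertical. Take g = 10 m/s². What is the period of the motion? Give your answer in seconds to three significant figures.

2.18 s

r = L sinθ = 0.9232 m. From T sinθ = mω²r and T cosθ = mg: tanθ = ω²r/g, so ω² = g tanθ / r = g/(L cosθ).
ω = √(g/(L cosθ)) = √(10.0/(1.52 × 0.7944)) = √8.282 = 2.878 rad/s.
Period = 2π/ω = 2.183 s.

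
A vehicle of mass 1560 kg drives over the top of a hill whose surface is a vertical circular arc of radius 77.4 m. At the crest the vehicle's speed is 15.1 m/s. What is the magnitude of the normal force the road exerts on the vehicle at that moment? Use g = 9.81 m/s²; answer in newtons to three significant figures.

At the crest the centripetal acceleration points downward (toward the centre of the arc), so mg − N = mv²/r.
N = m(g − v²/r) = 1560 × (9.81 − (15.1)²/77.4) = 1560 × (9.81 − 2.946) = 1560 × 6.864 = 10710 N.

10700 N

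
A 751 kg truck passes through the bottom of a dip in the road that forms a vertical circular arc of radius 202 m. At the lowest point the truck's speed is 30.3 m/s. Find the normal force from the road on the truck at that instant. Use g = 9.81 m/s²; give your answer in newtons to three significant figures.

10800 N

At the lowest point, N points up (toward the centre) and the weight mg points down (away from the centre), so the net inward force is N − mg = mv²/r.
N = m(v²/r + g) = 751 × ((30.3)²/202 + 9.81) = 751 × (4.545 + 9.81) = 751 × 14.36 = 10780 N.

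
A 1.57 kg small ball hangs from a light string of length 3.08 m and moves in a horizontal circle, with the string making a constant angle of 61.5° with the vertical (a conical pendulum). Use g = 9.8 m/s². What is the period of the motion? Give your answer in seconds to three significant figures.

2.43 s

r = L sinθ = 2.707 m. From T sinθ = mω²r and T cosθ = mg: tanθ = ω²r/g, so ω² = g tanθ / r = g/(L cosθ).
ω = √(g/(L cosθ)) = √(9.8/(3.08 × 0.4772)) = √6.668 = 2.582 rad/s.
Period = 2π/ω = 2.433 s.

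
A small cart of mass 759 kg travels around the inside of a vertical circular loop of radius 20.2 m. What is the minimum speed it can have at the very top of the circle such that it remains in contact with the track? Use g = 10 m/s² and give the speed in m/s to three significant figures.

14.2 m/s

At the highest point the centre is directly below, so both the weight and N act inward: N + mg = mv²/r.
At minimum speed N → 0, so mg = mv_min²/r ⇒ v_min = √(g r) = √(10.0 × 20.2) = 14.21 m/s.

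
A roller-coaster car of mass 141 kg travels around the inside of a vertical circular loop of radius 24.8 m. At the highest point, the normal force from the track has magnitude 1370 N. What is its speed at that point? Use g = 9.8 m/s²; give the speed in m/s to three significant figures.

22.0 m/s

At the top, N + mg = mv²/r, so v = √(r(N/m + g)) = √(24.8 × (1370/141 + 9.8)) = √(24.8 × 19.52) = √484.0 = 22.00 m/s.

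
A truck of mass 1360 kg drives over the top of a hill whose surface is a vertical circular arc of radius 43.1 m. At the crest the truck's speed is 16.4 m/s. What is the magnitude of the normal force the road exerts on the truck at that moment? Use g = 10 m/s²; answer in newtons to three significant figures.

5110 N

At the crest the centripetal acceleration points downward (toward the centre of the arc), so mg − N = mv²/r.
N = m(g − v²/r) = 1360 × (10.0 − (16.4)²/43.1) = 1360 × (10.0 − 6.240) = 1360 × 3.760 = 5113 N.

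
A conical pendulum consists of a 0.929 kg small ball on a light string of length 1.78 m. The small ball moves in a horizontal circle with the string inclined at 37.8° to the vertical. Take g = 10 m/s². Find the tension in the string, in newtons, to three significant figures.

11.8 N

Vertically the bob has no acceleration, so T cosθ = mg.
T = mg/cosθ = 0.929 × 10.0 / cos 37.8° = 9.290/0.7902 = 11.76 N.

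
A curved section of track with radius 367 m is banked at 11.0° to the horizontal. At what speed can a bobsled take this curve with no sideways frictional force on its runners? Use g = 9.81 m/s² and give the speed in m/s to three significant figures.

On a frictionless banked curve, N sinθ = mv²/r and N cosθ = mg, so tanθ = v²/(rg).
v = √(r g tanθ) = √(367 × 9.81 × tan 11.0°) = √(367 × 9.81 × 0.1944) = √699.8 = 26.45 m/s.

26.5 m/s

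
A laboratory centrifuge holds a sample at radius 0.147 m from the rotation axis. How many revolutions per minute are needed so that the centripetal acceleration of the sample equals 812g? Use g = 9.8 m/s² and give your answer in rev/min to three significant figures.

2220 rev/min

Require ω²r = 812g, so ω = √(812 × 9.8/0.147) = 232.7 rad/s.
In rev/min: ω × 60/(2π) = 232.7 × 60/(2π) = 2222 rev/min.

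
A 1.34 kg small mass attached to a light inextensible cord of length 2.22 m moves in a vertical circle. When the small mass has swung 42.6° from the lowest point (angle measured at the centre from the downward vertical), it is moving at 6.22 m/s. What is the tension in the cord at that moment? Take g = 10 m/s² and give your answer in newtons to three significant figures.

33.2 N

Take the radial direction toward the centre of the circle as positive. The component of the weight along the string toward the centre is −mg cos φ (φ measured from the bottom), so Newton's second law along the string gives T − mg cos φ = m v²/r.
cos 42.6° = 0.7361, so T = m(v²/r + g cos φ) = 1.34 × ((6.22)²/2.22 + 10.0 × 0.7361) = 1.34 × (17.43 + (7.361)) = 1.34 × 24.79 = 33.22 N.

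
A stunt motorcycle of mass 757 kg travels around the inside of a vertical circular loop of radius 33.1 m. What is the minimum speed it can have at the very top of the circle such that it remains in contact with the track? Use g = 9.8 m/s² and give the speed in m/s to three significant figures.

18.0 m/s

At the top, both weight mg and N point toward the centre: N + mg = mv²/r.
At minimum speed N → 0, so mg = mv_min²/r ⇒ v_min = √(g r) = √(9.8 × 33.1) = 18.01 m/s.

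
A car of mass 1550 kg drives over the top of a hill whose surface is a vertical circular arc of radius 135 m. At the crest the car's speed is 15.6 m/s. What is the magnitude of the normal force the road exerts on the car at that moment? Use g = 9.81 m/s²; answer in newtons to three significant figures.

12400 N

At the crest the centripetal acceleration points downward (toward the centre of the arc), so mg − N = mv²/r.
N = m(g − v²/r) = 1550 × (9.81 − (15.6)²/135) = 1550 × (9.81 − 1.803) = 1550 × 8.007 = 12410 N.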